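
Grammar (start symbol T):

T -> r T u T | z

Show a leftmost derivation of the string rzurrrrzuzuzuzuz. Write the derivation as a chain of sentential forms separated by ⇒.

T ⇒ rTuT ⇒ rzuT ⇒ rzurTuT ⇒ rzurrTuTuT ⇒ rzurrrTuTuTuT ⇒ rzurrrrTuTuTuTuT ⇒ rzurrrrzuTuTuTuT ⇒ rzurrrrzuzuTuTuT ⇒ rzurrrrzuzuzuTuT ⇒ rzurrrrzuzuzuzuT ⇒ rzurrrrzuzuzuzuz

T ⇒ rTuT   [T -> r T u T]
rTuT ⇒ rzuT   [T -> z]
rzuT ⇒ rzurTuT   [T -> r T u T]
rzurTuT ⇒ rzurrTuTuT   [T -> r T u T]
rzurrTuTuT ⇒ rzurrrTuTuTuT   [T -> r T u T]
rzurrrTuTuTuT ⇒ rzurrrrTuTuTuTuT   [T -> r T u T]
rzurrrrTuTuTuTuT ⇒ rzurrrrzuTuTuTuT   [T -> z]
rzurrrrzuTuTuTuT ⇒ rzurrrrzuzuTuTuT   [T -> z]
rzurrrrzuzuTuTuT ⇒ rzurrrrzuzuzuTuT   [T -> z]
rzurrrrzuzuzuTuT ⇒ rzurrrrzuzuzuzuT   [T -> z]
rzurrrrzuzuzuzuT ⇒ rzurrrrzuzuzuzuz   [T -> z]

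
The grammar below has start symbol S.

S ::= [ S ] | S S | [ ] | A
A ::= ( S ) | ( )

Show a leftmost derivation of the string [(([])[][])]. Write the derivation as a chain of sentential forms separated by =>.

S => [S]   [S ::= [ S ]]
[S] => [A]   [S ::= A]
[A] => [(S)]   [A ::= ( S )]
[(S)] => [(SS)]   [S ::= S S]
[(SS)] => [(AS)]   [S ::= A]
[(AS)] => [((S)S)]   [A ::= ( S )]
[((S)S)] => [(([])S)]   [S ::= [ ]]
[(([])S)] => [(([])SS)]   [S ::= S S]
[(([])SS)] => [(([])[]S)]   [S ::= [ ]]
[(([])[]S)] => [(([])[][])]   [S ::= [ ]]

S => [S] => [A] => [(S)] => [(SS)] => [(AS)] => [((S)S)] => [(([])S)] => [(([])SS)] => [(([])[]S)] => [(([])[][])]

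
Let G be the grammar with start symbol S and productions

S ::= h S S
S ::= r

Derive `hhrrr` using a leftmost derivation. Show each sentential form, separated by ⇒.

S⇒hSS⇒hhSSS⇒hhrSS⇒hhrrS⇒hhrrr

S ⇒ hSS   [S ::= h S S]
hSS ⇒ hhSSS   [S ::= h S S]
hhSSS ⇒ hhrSS   [S ::= r]
hhrSS ⇒ hhrrS   [S ::= r]
hhrrS ⇒ hhrrr   [S ::= r]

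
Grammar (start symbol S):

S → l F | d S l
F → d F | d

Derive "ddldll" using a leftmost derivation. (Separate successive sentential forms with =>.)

S => dSl => ddSll => ddlFll => ddldll

S => dSl   [S → d S l]
dSl => ddSll   [S → d S l]
ddSll => ddlFll   [S → l F]
ddlFll => ddldll   [F → d]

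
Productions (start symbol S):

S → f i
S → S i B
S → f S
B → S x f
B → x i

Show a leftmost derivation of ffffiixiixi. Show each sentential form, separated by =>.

S => fS   [S → f S]
fS => ffS   [S → f S]
ffS => fffS   [S → f S]
fffS => fffSiB   [S → S i B]
fffSiB => fffSiBiB   [S → S i B]
fffSiBiB => ffffiiBiB   [S → f i]
ffffiiBiB => ffffiixiiB   [B → x i]
ffffiixiiB => ffffiixiixi   [B → x i]

S=>fS=>ffS=>fffS=>fffSiB=>fffSiBiB=>ffffiiBiB=>ffffiixiiB=>ffffiixiixi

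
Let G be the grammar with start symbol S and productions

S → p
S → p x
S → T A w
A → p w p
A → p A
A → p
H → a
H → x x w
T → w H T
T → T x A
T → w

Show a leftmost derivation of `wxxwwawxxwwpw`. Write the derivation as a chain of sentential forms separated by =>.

S => TAw   [S → T A w]
TAw => wHTAw   [T → w H T]
wHTAw => wxxwTAw   [H → x x w]
wxxwTAw => wxxwwHTAw   [T → w H T]
wxxwwHTAw => wxxwwaTAw   [H → a]
wxxwwaTAw => wxxwwawHTAw   [T → w H T]
wxxwwawHTAw => wxxwwawxxwTAw   [H → x x w]
wxxwwawxxwTAw => wxxwwawxxwwAw   [T → w]
wxxwwawxxwwAw => wxxwwawxxwwpw   [A → p]

S=>TAw=>wHTAw=>wxxwTAw=>wxxwwHTAw=>wxxwwaTAw=>wxxwwawHTAw=>wxxwwawxxwTAw=>wxxwwawxxwwAw=>wxxwwawxxwwpw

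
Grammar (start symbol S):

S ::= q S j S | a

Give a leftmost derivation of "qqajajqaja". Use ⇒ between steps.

S⇒qSjS⇒qqSjSjS⇒qqajSjS⇒qqajajS⇒qqajajqSjS⇒qqajajqajS⇒qqajajqaja

S ⇒ qSjS   [S ::= q S j S]
qSjS ⇒ qqSjSjS   [S ::= q S j S]
qqSjSjS ⇒ qqajSjS   [S ::= a]
qqajSjS ⇒ qqajajS   [S ::= a]
qqajajS ⇒ qqajajqSjS   [S ::= q S j S]
qqajajqSjS ⇒ qqajajqajS   [S ::= a]
qqajajqajS ⇒ qqajajqaja   [S ::= a]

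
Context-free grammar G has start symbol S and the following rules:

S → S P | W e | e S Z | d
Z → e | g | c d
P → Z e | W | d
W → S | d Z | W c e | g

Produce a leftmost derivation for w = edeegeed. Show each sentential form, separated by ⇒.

S ⇒ SP   [S → S P]
SP ⇒ eSZP   [S → e S Z]
eSZP ⇒ eSPZP   [S → S P]
eSPZP ⇒ eWePZP   [S → W e]
eWePZP ⇒ edZePZP   [W → d Z]
edZePZP ⇒ edeePZP   [Z → e]
edeePZP ⇒ edeeZeZP   [P → Z e]
edeeZeZP ⇒ edeegeZP   [Z → g]
edeegeZP ⇒ edeegeeP   [Z → e]
edeegeeP ⇒ edeegeed   [P → d]

S⇒SP⇒eSZP⇒eSPZP⇒eWePZP⇒edZePZP⇒edeePZP⇒edeeZeZP⇒edeegeZP⇒edeegeeP⇒edeegeed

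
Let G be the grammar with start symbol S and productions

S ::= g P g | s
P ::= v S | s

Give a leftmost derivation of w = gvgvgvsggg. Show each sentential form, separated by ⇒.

S ⇒ gPg   [S ::= g P g]
gPg ⇒ gvSg   [P ::= v S]
gvSg ⇒ gvgPgg   [S ::= g P g]
gvgPgg ⇒ gvgvSgg   [P ::= v S]
gvgvSgg ⇒ gvgvgPggg   [S ::= g P g]
gvgvgPggg ⇒ gvgvgvSggg   [P ::= v S]
gvgvgvSggg ⇒ gvgvgvsggg   [S ::= s]

S⇒gPg⇒gvSg⇒gvgPgg⇒gvgvSgg⇒gvgvgPggg⇒gvgvgvSggg⇒gvgvgvsggg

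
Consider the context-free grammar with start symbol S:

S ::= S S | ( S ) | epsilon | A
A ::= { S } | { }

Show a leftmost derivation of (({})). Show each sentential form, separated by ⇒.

S ⇒ (S) ⇒ ((S)) ⇒ ((A)) ⇒ (({}))

S ⇒ (S)   [S ::= ( S )]
(S) ⇒ ((S))   [S ::= ( S )]
((S)) ⇒ ((A))   [S ::= A]
((A)) ⇒ (({}))   [A ::= { }]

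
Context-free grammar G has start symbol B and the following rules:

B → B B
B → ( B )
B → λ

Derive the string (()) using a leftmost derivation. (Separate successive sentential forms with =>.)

B => BB   [B → B B]
BB => BBB   [B → B B]
BBB => (B)BB   [B → ( B )]
(B)BB => (BB)BB   [B → B B]
(BB)BB => ((B)B)BB   [B → ( B )]
((B)B)BB => (()B)BB   [B → λ]
(()B)BB => (())BB   [B → λ]
(())BB => (())B   [B → λ]
(())B => (())   [B → λ]

B=>BB=>BBB=>(B)BB=>(BB)BB=>((B)B)BB=>(()B)BB=>(())BB=>(())B=>(())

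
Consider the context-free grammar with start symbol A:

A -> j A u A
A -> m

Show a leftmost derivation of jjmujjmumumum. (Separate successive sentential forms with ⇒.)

A ⇒ jAuA ⇒ jjAuAuA ⇒ jjmuAuA ⇒ jjmujAuAuA ⇒ jjmujjAuAuAuA ⇒ jjmujjmuAuAuA ⇒ jjmujjmumuAuA ⇒ jjmujjmumumuA ⇒ jjmujjmumumum

A ⇒ jAuA   [A -> j A u A]
jAuA ⇒ jjAuAuA   [A -> j A u A]
jjAuAuA ⇒ jjmuAuA   [A -> m]
jjmuAuA ⇒ jjmujAuAuA   [A -> j A u A]
jjmujAuAuA ⇒ jjmujjAuAuAuA   [A -> j A u A]
jjmujjAuAuAuA ⇒ jjmujjmuAuAuA   [A -> m]
jjmujjmuAuAuA ⇒ jjmujjmumuAuA   [A -> m]
jjmujjmumuAuA ⇒ jjmujjmumumuA   [A -> m]
jjmujjmumumuA ⇒ jjmujjmumumum   [A -> m]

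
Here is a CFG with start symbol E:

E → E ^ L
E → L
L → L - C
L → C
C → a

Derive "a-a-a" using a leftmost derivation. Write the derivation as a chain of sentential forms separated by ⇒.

E ⇒ L   [E → L]
L ⇒ L-C   [L → L - C]
L-C ⇒ L-C-C   [L → L - C]
L-C-C ⇒ C-C-C   [L → C]
C-C-C ⇒ a-C-C   [C → a]
a-C-C ⇒ a-a-C   [C → a]
a-a-C ⇒ a-a-a   [C → a]

E ⇒ L ⇒ L-C ⇒ L-C-C ⇒ C-C-C ⇒ a-C-C ⇒ a-a-C ⇒ a-a-a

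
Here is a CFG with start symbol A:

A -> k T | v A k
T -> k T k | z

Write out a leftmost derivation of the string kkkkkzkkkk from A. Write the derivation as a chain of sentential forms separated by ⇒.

A ⇒ kT ⇒ kkTk ⇒ kkkTkk ⇒ kkkkTkkk ⇒ kkkkkTkkkk ⇒ kkkkkzkkkk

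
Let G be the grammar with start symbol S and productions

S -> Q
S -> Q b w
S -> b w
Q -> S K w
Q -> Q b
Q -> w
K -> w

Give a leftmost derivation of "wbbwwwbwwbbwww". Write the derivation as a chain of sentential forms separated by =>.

S=>Q=>SKw=>QbwKw=>QbbwKw=>SKwbbwKw=>QKwbbwKw=>QbKwbbwKw=>SKwbKwbbwKw=>QbwKwbKwbbwKw=>QbbwKwbKwbbwKw=>wbbwKwbKwbbwKw=>wbbwwwbKwbbwKw=>wbbwwwbwwbbwKw=>wbbwwwbwwbbwww

S => Q   [S -> Q]
Q => SKw   [Q -> S K w]
SKw => QbwKw   [S -> Q b w]
QbwKw => QbbwKw   [Q -> Q b]
QbbwKw => SKwbbwKw   [Q -> S K w]
SKwbbwKw => QKwbbwKw   [S -> Q]
QKwbbwKw => QbKwbbwKw   [Q -> Q b]
QbKwbbwKw => SKwbKwbbwKw   [Q -> S K w]
SKwbKwbbwKw => QbwKwbKwbbwKw   [S -> Q b w]
QbwKwbKwbbwKw => QbbwKwbKwbbwKw   [Q -> Q b]
QbbwKwbKwbbwKw => wbbwKwbKwbbwKw   [Q -> w]
wbbwKwbKwbbwKw => wbbwwwbKwbbwKw   [K -> w]
wbbwwwbKwbbwKw => wbbwwwbwwbbwKw   [K -> w]
wbbwwwbwwbbwKw => wbbwwwbwwbbwww   [K -> w]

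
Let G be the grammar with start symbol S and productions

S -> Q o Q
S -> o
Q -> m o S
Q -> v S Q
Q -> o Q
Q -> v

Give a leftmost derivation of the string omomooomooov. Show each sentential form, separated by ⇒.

S ⇒ QoQ   [S -> Q o Q]
QoQ ⇒ oQoQ   [Q -> o Q]
oQoQ ⇒ omoSoQ   [Q -> m o S]
omoSoQ ⇒ omoQoQoQ   [S -> Q o Q]
omoQoQoQ ⇒ omomoSoQoQ   [Q -> m o S]
omomoSoQoQ ⇒ omomoooQoQ   [S -> o]
omomoooQoQ ⇒ omomooomoSoQ   [Q -> m o S]
omomooomoSoQ ⇒ omomooomoooQ   [S -> o]
omomooomoooQ ⇒ omomooomooov   [Q -> v]

S⇒QoQ⇒oQoQ⇒omoSoQ⇒omoQoQoQ⇒omomoSoQoQ⇒omomoooQoQ⇒omomooomoSoQ⇒omomooomoooQ⇒omomooomooov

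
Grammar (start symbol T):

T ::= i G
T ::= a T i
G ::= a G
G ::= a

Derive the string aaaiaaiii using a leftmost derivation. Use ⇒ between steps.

T ⇒ aTi ⇒ aaTii ⇒ aaaTiii ⇒ aaaiGiii ⇒ aaaiaGiii ⇒ aaaiaaiii

T ⇒ aTi   [T ::= a T i]
aTi ⇒ aaTii   [T ::= a T i]
aaTii ⇒ aaaTiii   [T ::= a T i]
aaaTiii ⇒ aaaiGiii   [T ::= i G]
aaaiGiii ⇒ aaaiaGiii   [G ::= a G]
aaaiaGiii ⇒ aaaiaaiii   [G ::= a]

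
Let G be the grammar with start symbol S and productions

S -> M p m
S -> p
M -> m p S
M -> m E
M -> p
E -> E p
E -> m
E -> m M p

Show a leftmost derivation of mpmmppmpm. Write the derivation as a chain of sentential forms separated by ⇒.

S ⇒ Mpm ⇒ mpSpm ⇒ mpMpmpm ⇒ mpmEpmpm ⇒ mpmEppmpm ⇒ mpmmppmpm

S ⇒ Mpm   [S -> M p m]
Mpm ⇒ mpSpm   [M -> m p S]
mpSpm ⇒ mpMpmpm   [S -> M p m]
mpMpmpm ⇒ mpmEpmpm   [M -> m E]
mpmEpmpm ⇒ mpmEppmpm   [E -> E p]
mpmEppmpm ⇒ mpmmppmpm   [E -> m]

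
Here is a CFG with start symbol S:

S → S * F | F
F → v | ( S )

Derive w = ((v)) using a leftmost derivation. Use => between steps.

S => F => (S) => (F) => ((S)) => ((F)) => ((v))

S => F   [S → F]
F => (S)   [F → ( S )]
(S) => (F)   [S → F]
(F) => ((S))   [F → ( S )]
((S)) => ((F))   [S → F]
((F)) => ((v))   [F → v]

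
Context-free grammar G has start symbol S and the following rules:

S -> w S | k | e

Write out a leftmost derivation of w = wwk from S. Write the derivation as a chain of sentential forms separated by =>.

S => wS   [S -> w S]
wS => wwS   [S -> w S]
wwS => wwk   [S -> k]

S => wS => wwS => wwk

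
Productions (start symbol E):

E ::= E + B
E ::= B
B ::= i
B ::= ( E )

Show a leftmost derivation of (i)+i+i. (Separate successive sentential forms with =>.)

E => E+B => E+B+B => B+B+B => (E)+B+B => (B)+B+B => (i)+B+B => (i)+i+B => (i)+i+i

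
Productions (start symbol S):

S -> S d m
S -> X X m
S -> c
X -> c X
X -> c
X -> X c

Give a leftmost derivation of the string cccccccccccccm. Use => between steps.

S => XXm => cXXm => ccXXm => cccXXm => ccccXXm => ccccXcXm => cccccXcXm => cccccXccXm => ccccccXccXm => cccccccccXm => ccccccccccXm => ccccccccccXcm => ccccccccccXccm => cccccccccccccm

S => XXm   [S -> X X m]
XXm => cXXm   [X -> c X]
cXXm => ccXXm   [X -> c X]
ccXXm => cccXXm   [X -> c X]
cccXXm => ccccXXm   [X -> c X]
ccccXXm => ccccXcXm   [X -> X c]
ccccXcXm => cccccXcXm   [X -> c X]
cccccXcXm => cccccXccXm   [X -> X c]
cccccXccXm => ccccccXccXm   [X -> c X]
ccccccXccXm => cccccccccXm   [X -> c]
cccccccccXm => ccccccccccXm   [X -> c X]
ccccccccccXm => ccccccccccXcm   [X -> X c]
ccccccccccXcm => ccccccccccXccm   [X -> X c]
ccccccccccXccm => cccccccccccccm   [X -> c]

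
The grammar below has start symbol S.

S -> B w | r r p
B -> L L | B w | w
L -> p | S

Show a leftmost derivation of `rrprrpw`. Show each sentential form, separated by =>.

S => Bw   [S -> B w]
Bw => LLw   [B -> L L]
LLw => SLw   [L -> S]
SLw => rrpLw   [S -> r r p]
rrpLw => rrpSw   [L -> S]
rrpSw => rrprrpw   [S -> r r p]

S=>Bw=>LLw=>SLw=>rrpLw=>rrpSw=>rrprrpw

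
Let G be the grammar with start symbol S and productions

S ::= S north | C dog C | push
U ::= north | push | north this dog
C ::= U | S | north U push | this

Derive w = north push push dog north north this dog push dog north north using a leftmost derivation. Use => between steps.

S => C dog C   [S ::= C dog C]
C dog C => north U push dog C   [C ::= north U push]
north U push dog C => north push push dog C   [U ::= push]
north push push dog C => north push push dog S   [C ::= S]
north push push dog S => north push push dog S north   [S ::= S north]
north push push dog S north => north push push dog C dog C north   [S ::= C dog C]
north push push dog C dog C north => north push push dog north U push dog C north   [C ::= north U push]
north push push dog north U push dog C north => north push push dog north north this dog push dog C north   [U ::= north this dog]
north push push dog north north this dog push dog C north => north push push dog north north this dog push dog U north   [C ::= U]
north push push dog north north this dog push dog U north => north push push dog north north this dog push dog north north   [U ::= north]

S => C dog C => north U push dog C => north push push dog C => north push push dog S => north push push dog S north => north push push dog C dog C north => north push push dog north U push dog C north => north push push dog north north this dog push dog C north => north push push dog north north this dog push dog U north => north push push dog north north this dog push dog north north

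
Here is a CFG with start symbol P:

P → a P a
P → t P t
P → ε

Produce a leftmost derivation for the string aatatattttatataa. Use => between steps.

P => aPa   [P → a P a]
aPa => aaPaa   [P → a P a]
aaPaa => aatPtaa   [P → t P t]
aatPtaa => aataPataa   [P → a P a]
aataPataa => aatatPtataa   [P → t P t]
aatatPtataa => aatataPatataa   [P → a P a]
aatataPatataa => aatatatPtatataa   [P → t P t]
aatatatPtatataa => aatatattPttatataa   [P → t P t]
aatatattPttatataa => aatatattttatataa   [P → ε]

P => aPa => aaPaa => aatPtaa => aataPataa => aatatPtataa => aatataPatataa => aatatatPtatataa => aatatattPttatataa => aatatattttatataa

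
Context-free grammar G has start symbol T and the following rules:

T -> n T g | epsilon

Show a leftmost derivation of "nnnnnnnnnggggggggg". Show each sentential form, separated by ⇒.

T ⇒ nTg   [T -> n T g]
nTg ⇒ nnTgg   [T -> n T g]
nnTgg ⇒ nnnTggg   [T -> n T g]
nnnTggg ⇒ nnnnTgggg   [T -> n T g]
nnnnTgggg ⇒ nnnnnTggggg   [T -> n T g]
nnnnnTggggg ⇒ nnnnnnTgggggg   [T -> n T g]
nnnnnnTgggggg ⇒ nnnnnnnTggggggg   [T -> n T g]
nnnnnnnTggggggg ⇒ nnnnnnnnTgggggggg   [T -> n T g]
nnnnnnnnTgggggggg ⇒ nnnnnnnnnTggggggggg   [T -> n T g]
nnnnnnnnnTggggggggg ⇒ nnnnnnnnnggggggggg   [T -> epsilon]

T ⇒ nTg ⇒ nnTgg ⇒ nnnTggg ⇒ nnnnTgggg ⇒ nnnnnTggggg ⇒ nnnnnnTgggggg ⇒ nnnnnnnTggggggg ⇒ nnnnnnnnTgggggggg ⇒ nnnnnnnnnTggggggggg ⇒ nnnnnnnnnggggggggg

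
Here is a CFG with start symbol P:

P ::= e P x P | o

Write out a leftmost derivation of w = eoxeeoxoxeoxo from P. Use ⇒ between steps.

P ⇒ ePxP   [P ::= e P x P]
ePxP ⇒ eoxP   [P ::= o]
eoxP ⇒ eoxePxP   [P ::= e P x P]
eoxePxP ⇒ eoxeePxPxP   [P ::= e P x P]
eoxeePxPxP ⇒ eoxeeoxPxP   [P ::= o]
eoxeeoxPxP ⇒ eoxeeoxoxP   [P ::= o]
eoxeeoxoxP ⇒ eoxeeoxoxePxP   [P ::= e P x P]
eoxeeoxoxePxP ⇒ eoxeeoxoxeoxP   [P ::= o]
eoxeeoxoxeoxP ⇒ eoxeeoxoxeoxo   [P ::= o]

P ⇒ ePxP ⇒ eoxP ⇒ eoxePxP ⇒ eoxeePxPxP ⇒ eoxeeoxPxP ⇒ eoxeeoxoxP ⇒ eoxeeoxoxePxP ⇒ eoxeeoxoxeoxP ⇒ eoxeeoxoxeoxo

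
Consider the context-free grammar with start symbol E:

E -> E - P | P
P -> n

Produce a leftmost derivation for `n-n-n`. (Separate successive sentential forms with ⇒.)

E ⇒ E-P ⇒ E-P-P ⇒ P-P-P ⇒ n-P-P ⇒ n-n-P ⇒ n-n-n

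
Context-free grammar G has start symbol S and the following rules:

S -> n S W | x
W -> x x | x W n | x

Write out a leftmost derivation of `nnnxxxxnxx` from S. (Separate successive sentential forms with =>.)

S => nSW => nnSWW => nnnSWWW => nnnxWWW => nnnxxWnWW => nnnxxxxnWW => nnnxxxxnxW => nnnxxxxnxx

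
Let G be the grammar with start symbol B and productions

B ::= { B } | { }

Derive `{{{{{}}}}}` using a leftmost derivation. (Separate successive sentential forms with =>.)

B => {B}   [B ::= { B }]
{B} => {{B}}   [B ::= { B }]
{{B}} => {{{B}}}   [B ::= { B }]
{{{B}}} => {{{{B}}}}   [B ::= { B }]
{{{{B}}}} => {{{{{}}}}}   [B ::= { }]

B=>{B}=>{{B}}=>{{{B}}}=>{{{{B}}}}=>{{{{{}}}}}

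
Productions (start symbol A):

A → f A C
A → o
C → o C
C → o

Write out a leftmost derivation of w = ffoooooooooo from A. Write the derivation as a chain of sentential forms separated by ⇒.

A ⇒ fAC ⇒ ffACC ⇒ ffoCC ⇒ ffooCC ⇒ ffoooCC ⇒ ffooooC ⇒ ffoooooC ⇒ ffooooooC ⇒ ffoooooooC ⇒ ffooooooooC ⇒ ffoooooooooC ⇒ ffoooooooooo

A ⇒ fAC   [A → f A C]
fAC ⇒ ffACC   [A → f A C]
ffACC ⇒ ffoCC   [A → o]
ffoCC ⇒ ffooCC   [C → o C]
ffooCC ⇒ ffoooCC   [C → o C]
ffoooCC ⇒ ffooooC   [C → o]
ffooooC ⇒ ffoooooC   [C → o C]
ffoooooC ⇒ ffooooooC   [C → o C]
ffooooooC ⇒ ffoooooooC   [C → o C]
ffoooooooC ⇒ ffooooooooC   [C → o C]
ffooooooooC ⇒ ffoooooooooC   [C → o C]
ffoooooooooC ⇒ ffoooooooooo   [C → o]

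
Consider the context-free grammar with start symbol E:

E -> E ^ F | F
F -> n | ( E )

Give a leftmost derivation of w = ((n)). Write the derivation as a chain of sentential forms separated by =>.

E => F   [E -> F]
F => (E)   [F -> ( E )]
(E) => (F)   [E -> F]
(F) => ((E))   [F -> ( E )]
((E)) => ((F))   [E -> F]
((F)) => ((n))   [F -> n]

E=>F=>(E)=>(F)=>((E))=>((F))=>((n))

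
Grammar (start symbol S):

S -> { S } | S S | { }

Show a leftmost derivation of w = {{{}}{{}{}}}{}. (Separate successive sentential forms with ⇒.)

S ⇒ SS ⇒ {S}S ⇒ {SS}S ⇒ {{S}S}S ⇒ {{{}}S}S ⇒ {{{}}{S}}S ⇒ {{{}}{SS}}S ⇒ {{{}}{{}S}}S ⇒ {{{}}{{}{}}}S ⇒ {{{}}{{}{}}}{}

S ⇒ SS   [S -> S S]
SS ⇒ {S}S   [S -> { S }]
{S}S ⇒ {SS}S   [S -> S S]
{SS}S ⇒ {{S}S}S   [S -> { S }]
{{S}S}S ⇒ {{{}}S}S   [S -> { }]
{{{}}S}S ⇒ {{{}}{S}}S   [S -> { S }]
{{{}}{S}}S ⇒ {{{}}{SS}}S   [S -> S S]
{{{}}{SS}}S ⇒ {{{}}{{}S}}S   [S -> { }]
{{{}}{{}S}}S ⇒ {{{}}{{}{}}}S   [S -> { }]
{{{}}{{}{}}}S ⇒ {{{}}{{}{}}}{}   [S -> { }]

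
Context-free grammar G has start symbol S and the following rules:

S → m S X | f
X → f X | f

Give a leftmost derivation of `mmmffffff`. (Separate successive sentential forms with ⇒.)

S⇒mSX⇒mmSXX⇒mmmSXXX⇒mmmfXXX⇒mmmffXXX⇒mmmfffXXX⇒mmmffffXX⇒mmmfffffX⇒mmmffffff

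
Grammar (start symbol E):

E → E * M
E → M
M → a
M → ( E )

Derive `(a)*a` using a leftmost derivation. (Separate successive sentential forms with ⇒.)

E ⇒ E*M   [E → E * M]
E*M ⇒ M*M   [E → M]
M*M ⇒ (E)*M   [M → ( E )]
(E)*M ⇒ (M)*M   [E → M]
(M)*M ⇒ (a)*M   [M → a]
(a)*M ⇒ (a)*a   [M → a]

E ⇒ E*M ⇒ M*M ⇒ (E)*M ⇒ (M)*M ⇒ (a)*M ⇒ (a)*a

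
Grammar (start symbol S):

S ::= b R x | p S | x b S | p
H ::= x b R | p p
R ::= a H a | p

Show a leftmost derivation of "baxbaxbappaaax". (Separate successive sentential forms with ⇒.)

S ⇒ bRx   [S ::= b R x]
bRx ⇒ baHax   [R ::= a H a]
baHax ⇒ baxbRax   [H ::= x b R]
baxbRax ⇒ baxbaHaax   [R ::= a H a]
baxbaHaax ⇒ baxbaxbRaax   [H ::= x b R]
baxbaxbRaax ⇒ baxbaxbaHaaax   [R ::= a H a]
baxbaxbaHaaax ⇒ baxbaxbappaaax   [H ::= p p]

S⇒bRx⇒baHax⇒baxbRax⇒baxbaHaax⇒baxbaxbRaax⇒baxbaxbaHaaax⇒baxbaxbappaaax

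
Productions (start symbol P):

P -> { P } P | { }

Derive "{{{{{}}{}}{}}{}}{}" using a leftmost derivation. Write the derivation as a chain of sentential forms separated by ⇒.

P⇒{P}P⇒{{P}P}P⇒{{{P}P}P}P⇒{{{{P}P}P}P}P⇒{{{{{}}P}P}P}P⇒{{{{{}}{}}P}P}P⇒{{{{{}}{}}{}}P}P⇒{{{{{}}{}}{}}{}}P⇒{{{{{}}{}}{}}{}}{}

P ⇒ {P}P   [P -> { P } P]
{P}P ⇒ {{P}P}P   [P -> { P } P]
{{P}P}P ⇒ {{{P}P}P}P   [P -> { P } P]
{{{P}P}P}P ⇒ {{{{P}P}P}P}P   [P -> { P } P]
{{{{P}P}P}P}P ⇒ {{{{{}}P}P}P}P   [P -> { }]
{{{{{}}P}P}P}P ⇒ {{{{{}}{}}P}P}P   [P -> { }]
{{{{{}}{}}P}P}P ⇒ {{{{{}}{}}{}}P}P   [P -> { }]
{{{{{}}{}}{}}P}P ⇒ {{{{{}}{}}{}}{}}P   [P -> { }]
{{{{{}}{}}{}}{}}P ⇒ {{{{{}}{}}{}}{}}{}   [P -> { }]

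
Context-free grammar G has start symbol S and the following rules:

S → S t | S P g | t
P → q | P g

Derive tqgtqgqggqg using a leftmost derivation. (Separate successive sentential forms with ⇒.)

S ⇒ SPg ⇒ SPgPg ⇒ SPgPgPg ⇒ StPgPgPg ⇒ SPgtPgPgPg ⇒ tPgtPgPgPg ⇒ tqgtPgPgPg ⇒ tqgtqgPgPg ⇒ tqgtqgPggPg ⇒ tqgtqgqggPg ⇒ tqgtqgqggqg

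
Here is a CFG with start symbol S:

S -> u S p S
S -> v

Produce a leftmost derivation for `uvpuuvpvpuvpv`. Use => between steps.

S => uSpS => uvpS => uvpuSpS => uvpuuSpSpS => uvpuuvpSpS => uvpuuvpvpS => uvpuuvpvpuSpS => uvpuuvpvpuvpS => uvpuuvpvpuvpv

S => uSpS   [S -> u S p S]
uSpS => uvpS   [S -> v]
uvpS => uvpuSpS   [S -> u S p S]
uvpuSpS => uvpuuSpSpS   [S -> u S p S]
uvpuuSpSpS => uvpuuvpSpS   [S -> v]
uvpuuvpSpS => uvpuuvpvpS   [S -> v]
uvpuuvpvpS => uvpuuvpvpuSpS   [S -> u S p S]
uvpuuvpvpuSpS => uvpuuvpvpuvpS   [S -> v]
uvpuuvpvpuvpS => uvpuuvpvpuvpv   [S -> v]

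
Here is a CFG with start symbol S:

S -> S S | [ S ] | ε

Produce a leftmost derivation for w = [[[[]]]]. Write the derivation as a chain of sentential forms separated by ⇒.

S⇒SS⇒[S]S⇒[SS]S⇒[[S]S]S⇒[[[S]]S]S⇒[[[[S]]]S]S⇒[[[[]]]S]S⇒[[[[]]]]S⇒[[[[]]]]

S ⇒ SS   [S -> S S]
SS ⇒ [S]S   [S -> [ S ]]
[S]S ⇒ [SS]S   [S -> S S]
[SS]S ⇒ [[S]S]S   [S -> [ S ]]
[[S]S]S ⇒ [[[S]]S]S   [S -> [ S ]]
[[[S]]S]S ⇒ [[[[S]]]S]S   [S -> [ S ]]
[[[[S]]]S]S ⇒ [[[[]]]S]S   [S -> ε]
[[[[]]]S]S ⇒ [[[[]]]]S   [S -> ε]
[[[[]]]]S ⇒ [[[[]]]]   [S -> ε]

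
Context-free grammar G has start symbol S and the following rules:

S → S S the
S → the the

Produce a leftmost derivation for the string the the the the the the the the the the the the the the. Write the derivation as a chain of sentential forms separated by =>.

S => S S the => S S the S the => the the S the S the => the the S S the the S the => the the S S the S the the S the => the the the the S the S the the S the => the the the the the the the S the the S the => the the the the the the the the the the the S the => the the the the the the the the the the the the the the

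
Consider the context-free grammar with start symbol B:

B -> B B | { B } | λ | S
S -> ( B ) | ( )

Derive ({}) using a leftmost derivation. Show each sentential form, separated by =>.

B => BB => SB => (B)B => ({B})B => ({})B => ({})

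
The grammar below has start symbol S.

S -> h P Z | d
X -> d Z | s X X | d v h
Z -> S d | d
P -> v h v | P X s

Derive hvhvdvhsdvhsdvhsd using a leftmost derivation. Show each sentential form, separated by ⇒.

S⇒hPZ⇒hPXsZ⇒hPXsXsZ⇒hPXsXsXsZ⇒hvhvXsXsXsZ⇒hvhvdvhsXsXsZ⇒hvhvdvhsdvhsXsZ⇒hvhvdvhsdvhsdvhsZ⇒hvhvdvhsdvhsdvhsd

S ⇒ hPZ   [S -> h P Z]
hPZ ⇒ hPXsZ   [P -> P X s]
hPXsZ ⇒ hPXsXsZ   [P -> P X s]
hPXsXsZ ⇒ hPXsXsXsZ   [P -> P X s]
hPXsXsXsZ ⇒ hvhvXsXsXsZ   [P -> v h v]
hvhvXsXsXsZ ⇒ hvhvdvhsXsXsZ   [X -> d v h]
hvhvdvhsXsXsZ ⇒ hvhvdvhsdvhsXsZ   [X -> d v h]
hvhvdvhsdvhsXsZ ⇒ hvhvdvhsdvhsdvhsZ   [X -> d v h]
hvhvdvhsdvhsdvhsZ ⇒ hvhvdvhsdvhsdvhsd   [Z -> d]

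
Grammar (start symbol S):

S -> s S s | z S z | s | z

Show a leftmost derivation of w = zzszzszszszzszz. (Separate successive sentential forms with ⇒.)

S ⇒ zSz ⇒ zzSzz ⇒ zzsSszz ⇒ zzszSzszz ⇒ zzszzSzzszz ⇒ zzszzsSszzszz ⇒ zzszzszSzszzszz ⇒ zzszzszszszzszz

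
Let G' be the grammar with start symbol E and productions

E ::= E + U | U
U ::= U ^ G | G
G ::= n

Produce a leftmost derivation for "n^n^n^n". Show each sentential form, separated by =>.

E => U => U^G => U^G^G => U^G^G^G => G^G^G^G => n^G^G^G => n^n^G^G => n^n^n^G => n^n^n^n

E => U   [E ::= U]
U => U^G   [U ::= U ^ G]
U^G => U^G^G   [U ::= U ^ G]
U^G^G => U^G^G^G   [U ::= U ^ G]
U^G^G^G => G^G^G^G   [U ::= G]
G^G^G^G => n^G^G^G   [G ::= n]
n^G^G^G => n^n^G^G   [G ::= n]
n^n^G^G => n^n^n^G   [G ::= n]
n^n^n^G => n^n^n^n   [G ::= n]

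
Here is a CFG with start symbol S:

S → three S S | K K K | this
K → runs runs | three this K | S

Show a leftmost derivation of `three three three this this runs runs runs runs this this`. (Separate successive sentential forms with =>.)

S => three S S   [S → three S S]
three S S => three three S S S   [S → three S S]
three three S S S => three three K K K S S   [S → K K K]
three three K K K S S => three three three this K K K S S   [K → three this K]
three three three this K K K S S => three three three this S K K S S   [K → S]
three three three this S K K S S => three three three this this K K S S   [S → this]
three three three this this K K S S => three three three this this runs runs K S S   [K → runs runs]
three three three this this runs runs K S S => three three three this this runs runs runs runs S S   [K → runs runs]
three three three this this runs runs runs runs S S => three three three this this runs runs runs runs this S   [S → this]
three three three this this runs runs runs runs this S => three three three this this runs runs runs runs this this   [S → this]

S => three S S => three three S S S => three three K K K S S => three three three this K K K S S => three three three this S K K S S => three three three this this K K S S => three three three this this runs runs K S S => three three three this this runs runs runs runs S S => three three three this this runs runs runs runs this S => three three three this this runs runs runs runs this this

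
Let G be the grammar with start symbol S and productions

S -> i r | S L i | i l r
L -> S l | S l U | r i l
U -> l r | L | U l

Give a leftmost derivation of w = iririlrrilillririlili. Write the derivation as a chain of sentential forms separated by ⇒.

S⇒SLi⇒irLi⇒irSli⇒irSLili⇒irSLiLili⇒irirLiLili⇒irirSlUiLili⇒irirSLilUiLili⇒iririlrLilUiLili⇒iririlrrililUiLili⇒iririlrrilillriLili⇒iririlrrilillririlili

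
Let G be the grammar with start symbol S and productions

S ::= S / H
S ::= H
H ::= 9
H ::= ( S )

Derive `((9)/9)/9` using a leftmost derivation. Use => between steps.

S => S/H => H/H => (S)/H => (S/H)/H => (H/H)/H => ((S)/H)/H => ((H)/H)/H => ((9)/H)/H => ((9)/9)/H => ((9)/9)/9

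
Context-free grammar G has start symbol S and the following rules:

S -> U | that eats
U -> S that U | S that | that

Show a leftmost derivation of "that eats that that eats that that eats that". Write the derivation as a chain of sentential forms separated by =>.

S => U => S that U => that eats that U => that eats that S that U => that eats that that eats that U => that eats that that eats that S that => that eats that that eats that that eats that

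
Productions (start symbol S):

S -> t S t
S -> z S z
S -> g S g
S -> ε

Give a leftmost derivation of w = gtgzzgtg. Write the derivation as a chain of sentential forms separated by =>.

S=>gSg=>gtStg=>gtgSgtg=>gtgzSzgtg=>gtgzzgtg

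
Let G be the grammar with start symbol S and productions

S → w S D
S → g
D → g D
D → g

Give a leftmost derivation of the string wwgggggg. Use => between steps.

S => wSD   [S → w S D]
wSD => wwSDD   [S → w S D]
wwSDD => wwgDD   [S → g]
wwgDD => wwggDD   [D → g D]
wwggDD => wwgggD   [D → g]
wwgggD => wwggggD   [D → g D]
wwggggD => wwgggggD   [D → g D]
wwgggggD => wwgggggg   [D → g]

S=>wSD=>wwSDD=>wwgDD=>wwggDD=>wwgggD=>wwggggD=>wwgggggD=>wwgggggg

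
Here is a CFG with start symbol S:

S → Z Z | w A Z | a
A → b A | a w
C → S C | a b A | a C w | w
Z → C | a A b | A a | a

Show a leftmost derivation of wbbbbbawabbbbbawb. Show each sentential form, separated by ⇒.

S⇒wAZ⇒wbAZ⇒wbbAZ⇒wbbbAZ⇒wbbbbAZ⇒wbbbbbAZ⇒wbbbbbawZ⇒wbbbbbawaAb⇒wbbbbbawabAb⇒wbbbbbawabbAb⇒wbbbbbawabbbAb⇒wbbbbbawabbbbAb⇒wbbbbbawabbbbbAb⇒wbbbbbawabbbbbawb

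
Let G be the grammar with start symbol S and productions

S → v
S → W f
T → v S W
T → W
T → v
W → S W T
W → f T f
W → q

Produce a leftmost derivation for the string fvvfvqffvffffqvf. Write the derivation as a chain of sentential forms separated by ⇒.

S ⇒ Wf ⇒ SWTf ⇒ WfWTf ⇒ fTffWTf ⇒ fvSWffWTf ⇒ fvvWffWTf ⇒ fvvfTfffWTf ⇒ fvvfvSWfffWTf ⇒ fvvfvWfWfffWTf ⇒ fvvfvqfWfffWTf ⇒ fvvfvqffTffffWTf ⇒ fvvfvqffvffffWTf ⇒ fvvfvqffvffffqTf ⇒ fvvfvqffvffffqvf

S ⇒ Wf   [S → W f]
Wf ⇒ SWTf   [W → S W T]
SWTf ⇒ WfWTf   [S → W f]
WfWTf ⇒ fTffWTf   [W → f T f]
fTffWTf ⇒ fvSWffWTf   [T → v S W]
fvSWffWTf ⇒ fvvWffWTf   [S → v]
fvvWffWTf ⇒ fvvfTfffWTf   [W → f T f]
fvvfTfffWTf ⇒ fvvfvSWfffWTf   [T → v S W]
fvvfvSWfffWTf ⇒ fvvfvWfWfffWTf   [S → W f]
fvvfvWfWfffWTf ⇒ fvvfvqfWfffWTf   [W → q]
fvvfvqfWfffWTf ⇒ fvvfvqffTffffWTf   [W → f T f]
fvvfvqffTffffWTf ⇒ fvvfvqffvffffWTf   [T → v]
fvvfvqffvffffWTf ⇒ fvvfvqffvffffqTf   [W → q]
fvvfvqffvffffqTf ⇒ fvvfvqffvffffqvf   [T → v]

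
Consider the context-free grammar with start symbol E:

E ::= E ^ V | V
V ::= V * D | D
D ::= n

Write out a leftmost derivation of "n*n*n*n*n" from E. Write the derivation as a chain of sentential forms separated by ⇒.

E ⇒ V   [E ::= V]
V ⇒ V*D   [V ::= V * D]
V*D ⇒ V*D*D   [V ::= V * D]
V*D*D ⇒ V*D*D*D   [V ::= V * D]
V*D*D*D ⇒ V*D*D*D*D   [V ::= V * D]
V*D*D*D*D ⇒ D*D*D*D*D   [V ::= D]
D*D*D*D*D ⇒ n*D*D*D*D   [D ::= n]
n*D*D*D*D ⇒ n*n*D*D*D   [D ::= n]
n*n*D*D*D ⇒ n*n*n*D*D   [D ::= n]
n*n*n*D*D ⇒ n*n*n*n*D   [D ::= n]
n*n*n*n*D ⇒ n*n*n*n*n   [D ::= n]

E ⇒ V ⇒ V*D ⇒ V*D*D ⇒ V*D*D*D ⇒ V*D*D*D*D ⇒ D*D*D*D*D ⇒ n*D*D*D*D ⇒ n*n*D*D*D ⇒ n*n*n*D*D ⇒ n*n*n*n*D ⇒ n*n*n*n*n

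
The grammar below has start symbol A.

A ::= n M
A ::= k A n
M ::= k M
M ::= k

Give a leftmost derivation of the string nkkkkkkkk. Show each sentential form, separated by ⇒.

A⇒nM⇒nkM⇒nkkM⇒nkkkM⇒nkkkkM⇒nkkkkkM⇒nkkkkkkM⇒nkkkkkkkM⇒nkkkkkkkk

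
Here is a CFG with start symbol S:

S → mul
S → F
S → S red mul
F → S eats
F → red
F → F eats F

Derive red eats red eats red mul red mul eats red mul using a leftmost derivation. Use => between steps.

S => S red mul   [S → S red mul]
S red mul => F red mul   [S → F]
F red mul => S eats red mul   [F → S eats]
S eats red mul => S red mul eats red mul   [S → S red mul]
S red mul eats red mul => S red mul red mul eats red mul   [S → S red mul]
S red mul red mul eats red mul => F red mul red mul eats red mul   [S → F]
F red mul red mul eats red mul => F eats F red mul red mul eats red mul   [F → F eats F]
F eats F red mul red mul eats red mul => red eats F red mul red mul eats red mul   [F → red]
red eats F red mul red mul eats red mul => red eats S eats red mul red mul eats red mul   [F → S eats]
red eats S eats red mul red mul eats red mul => red eats F eats red mul red mul eats red mul   [S → F]
red eats F eats red mul red mul eats red mul => red eats red eats red mul red mul eats red mul   [F → red]

S => S red mul => F red mul => S eats red mul => S red mul eats red mul => S red mul red mul eats red mul => F red mul red mul eats red mul => F eats F red mul red mul eats red mul => red eats F red mul red mul eats red mul => red eats S eats red mul red mul eats red mul => red eats F eats red mul red mul eats red mul => red eats red eats red mul red mul eats red mul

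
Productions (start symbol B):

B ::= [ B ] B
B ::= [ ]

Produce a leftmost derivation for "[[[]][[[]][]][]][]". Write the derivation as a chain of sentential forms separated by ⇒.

B⇒[B]B⇒[[B]B]B⇒[[[]]B]B⇒[[[]][B]B]B⇒[[[]][[B]B]B]B⇒[[[]][[[]]B]B]B⇒[[[]][[[]][]]B]B⇒[[[]][[[]][]][]]B⇒[[[]][[[]][]][]][]

B ⇒ [B]B   [B ::= [ B ] B]
[B]B ⇒ [[B]B]B   [B ::= [ B ] B]
[[B]B]B ⇒ [[[]]B]B   [B ::= [ ]]
[[[]]B]B ⇒ [[[]][B]B]B   [B ::= [ B ] B]
[[[]][B]B]B ⇒ [[[]][[B]B]B]B   [B ::= [ B ] B]
[[[]][[B]B]B]B ⇒ [[[]][[[]]B]B]B   [B ::= [ ]]
[[[]][[[]]B]B]B ⇒ [[[]][[[]][]]B]B   [B ::= [ ]]
[[[]][[[]][]]B]B ⇒ [[[]][[[]][]][]]B   [B ::= [ ]]
[[[]][[[]][]][]]B ⇒ [[[]][[[]][]][]][]   [B ::= [ ]]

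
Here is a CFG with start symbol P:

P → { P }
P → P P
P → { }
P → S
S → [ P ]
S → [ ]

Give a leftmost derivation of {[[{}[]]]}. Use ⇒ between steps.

P⇒{P}⇒{S}⇒{[P]}⇒{[S]}⇒{[[P]]}⇒{[[PP]]}⇒{[[{}P]]}⇒{[[{}S]]}⇒{[[{}[]]]}

P ⇒ {P}   [P → { P }]
{P} ⇒ {S}   [P → S]
{S} ⇒ {[P]}   [S → [ P ]]
{[P]} ⇒ {[S]}   [P → S]
{[S]} ⇒ {[[P]]}   [S → [ P ]]
{[[P]]} ⇒ {[[PP]]}   [P → P P]
{[[PP]]} ⇒ {[[{}P]]}   [P → { }]
{[[{}P]]} ⇒ {[[{}S]]}   [P → S]
{[[{}S]]} ⇒ {[[{}[]]]}   [S → [ ]]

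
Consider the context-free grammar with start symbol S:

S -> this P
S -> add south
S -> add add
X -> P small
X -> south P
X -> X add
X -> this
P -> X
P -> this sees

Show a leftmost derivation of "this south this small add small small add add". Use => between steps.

S => this P => this X => this X add => this X add add => this P small add add => this X small add add => this P small small add add => this X small small add add => this X add small small add add => this south P add small small add add => this south X add small small add add => this south P small add small small add add => this south X small add small small add add => this south this small add small small add add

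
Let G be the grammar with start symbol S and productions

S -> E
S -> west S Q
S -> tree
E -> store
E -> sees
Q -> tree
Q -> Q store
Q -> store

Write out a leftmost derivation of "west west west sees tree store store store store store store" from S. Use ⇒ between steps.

S ⇒ west S Q ⇒ west west S Q Q ⇒ west west west S Q Q Q ⇒ west west west E Q Q Q ⇒ west west west sees Q Q Q ⇒ west west west sees Q store Q Q ⇒ west west west sees Q store store Q Q ⇒ west west west sees Q store store store Q Q ⇒ west west west sees tree store store store Q Q ⇒ west west west sees tree store store store Q store Q ⇒ west west west sees tree store store store store store Q ⇒ west west west sees tree store store store store store store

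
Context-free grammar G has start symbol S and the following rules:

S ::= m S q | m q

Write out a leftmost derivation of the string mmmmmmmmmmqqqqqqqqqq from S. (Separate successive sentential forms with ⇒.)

S ⇒ mSq ⇒ mmSqq ⇒ mmmSqqq ⇒ mmmmSqqqq ⇒ mmmmmSqqqqq ⇒ mmmmmmSqqqqqq ⇒ mmmmmmmSqqqqqqq ⇒ mmmmmmmmSqqqqqqqq ⇒ mmmmmmmmmSqqqqqqqqq ⇒ mmmmmmmmmmqqqqqqqqqq

S ⇒ mSq   [S ::= m S q]
mSq ⇒ mmSqq   [S ::= m S q]
mmSqq ⇒ mmmSqqq   [S ::= m S q]
mmmSqqq ⇒ mmmmSqqqq   [S ::= m S q]
mmmmSqqqq ⇒ mmmmmSqqqqq   [S ::= m S q]
mmmmmSqqqqq ⇒ mmmmmmSqqqqqq   [S ::= m S q]
mmmmmmSqqqqqq ⇒ mmmmmmmSqqqqqqq   [S ::= m S q]
mmmmmmmSqqqqqqq ⇒ mmmmmmmmSqqqqqqqq   [S ::= m S q]
mmmmmmmmSqqqqqqqq ⇒ mmmmmmmmmSqqqqqqqqq   [S ::= m S q]
mmmmmmmmmSqqqqqqqqq ⇒ mmmmmmmmmmqqqqqqqqqq   [S ::= m q]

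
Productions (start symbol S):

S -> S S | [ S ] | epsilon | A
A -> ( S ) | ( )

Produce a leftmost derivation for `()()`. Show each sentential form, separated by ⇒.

S ⇒ SS   [S -> S S]
SS ⇒ SSS   [S -> S S]
SSS ⇒ SSSS   [S -> S S]
SSSS ⇒ ASSS   [S -> A]
ASSS ⇒ (S)SSS   [A -> ( S )]
(S)SSS ⇒ ()SSS   [S -> epsilon]
()SSS ⇒ ()ASS   [S -> A]
()ASS ⇒ ()()SS   [A -> ( )]
()()SS ⇒ ()()S   [S -> epsilon]
()()S ⇒ ()()   [S -> epsilon]

S ⇒ SS ⇒ SSS ⇒ SSSS ⇒ ASSS ⇒ (S)SSS ⇒ ()SSS ⇒ ()ASS ⇒ ()()SS ⇒ ()()S ⇒ ()()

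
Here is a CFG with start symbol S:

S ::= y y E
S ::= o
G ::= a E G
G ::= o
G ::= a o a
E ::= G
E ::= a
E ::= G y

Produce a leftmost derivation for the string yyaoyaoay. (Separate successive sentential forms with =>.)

S => yyE => yyGy => yyaEGy => yyaGyGy => yyaoyGy => yyaoyaoay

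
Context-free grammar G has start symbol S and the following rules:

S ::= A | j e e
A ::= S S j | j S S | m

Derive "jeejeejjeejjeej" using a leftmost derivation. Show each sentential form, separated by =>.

S => A => SSj => ASj => SSjSj => ASjSj => SSjSjSj => jeeSjSjSj => jeejeejSjSj => jeejeejjeejSj => jeejeejjeejjeej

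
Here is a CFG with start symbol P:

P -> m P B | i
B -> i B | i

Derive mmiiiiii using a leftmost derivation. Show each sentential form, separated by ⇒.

P⇒mPB⇒mmPBB⇒mmiBB⇒mmiiBB⇒mmiiiBB⇒mmiiiiBB⇒mmiiiiiB⇒mmiiiiii

P ⇒ mPB   [P -> m P B]
mPB ⇒ mmPBB   [P -> m P B]
mmPBB ⇒ mmiBB   [P -> i]
mmiBB ⇒ mmiiBB   [B -> i B]
mmiiBB ⇒ mmiiiBB   [B -> i B]
mmiiiBB ⇒ mmiiiiBB   [B -> i B]
mmiiiiBB ⇒ mmiiiiiB   [B -> i]
mmiiiiiB ⇒ mmiiiiii   [B -> i]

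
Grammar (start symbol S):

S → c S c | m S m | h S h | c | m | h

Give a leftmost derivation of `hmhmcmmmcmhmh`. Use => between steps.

S => hSh => hmSmh => hmhShmh => hmhmSmhmh => hmhmcScmhmh => hmhmcmSmcmhmh => hmhmcmmmcmhmh

S => hSh   [S → h S h]
hSh => hmSmh   [S → m S m]
hmSmh => hmhShmh   [S → h S h]
hmhShmh => hmhmSmhmh   [S → m S m]
hmhmSmhmh => hmhmcScmhmh   [S → c S c]
hmhmcScmhmh => hmhmcmSmcmhmh   [S → m S m]
hmhmcmSmcmhmh => hmhmcmmmcmhmh   [S → m]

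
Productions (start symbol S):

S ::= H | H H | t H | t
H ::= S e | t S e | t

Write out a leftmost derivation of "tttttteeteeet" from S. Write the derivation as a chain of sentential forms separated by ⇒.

S⇒HH⇒tSeH⇒tHeH⇒ttSeeH⇒ttHeeH⇒tttSeeeH⇒tttHHeeeH⇒tttSeHeeeH⇒tttHeHeeeH⇒ttttSeeHeeeH⇒tttttHeeHeeeH⇒tttttteeHeeeH⇒tttttteeteeeH⇒tttttteeteeet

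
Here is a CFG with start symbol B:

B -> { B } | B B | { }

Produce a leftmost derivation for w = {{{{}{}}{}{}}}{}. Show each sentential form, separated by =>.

B => BB   [B -> B B]
BB => {B}B   [B -> { B }]
{B}B => {{B}}B   [B -> { B }]
{{B}}B => {{BB}}B   [B -> B B]
{{BB}}B => {{BBB}}B   [B -> B B]
{{BBB}}B => {{{B}BB}}B   [B -> { B }]
{{{B}BB}}B => {{{BB}BB}}B   [B -> B B]
{{{BB}BB}}B => {{{{}B}BB}}B   [B -> { }]
{{{{}B}BB}}B => {{{{}{}}BB}}B   [B -> { }]
{{{{}{}}BB}}B => {{{{}{}}{}B}}B   [B -> { }]
{{{{}{}}{}B}}B => {{{{}{}}{}{}}}B   [B -> { }]
{{{{}{}}{}{}}}B => {{{{}{}}{}{}}}{}   [B -> { }]

B=>BB=>{B}B=>{{B}}B=>{{BB}}B=>{{BBB}}B=>{{{B}BB}}B=>{{{BB}BB}}B=>{{{{}B}BB}}B=>{{{{}{}}BB}}B=>{{{{}{}}{}B}}B=>{{{{}{}}{}{}}}B=>{{{{}{}}{}{}}}{}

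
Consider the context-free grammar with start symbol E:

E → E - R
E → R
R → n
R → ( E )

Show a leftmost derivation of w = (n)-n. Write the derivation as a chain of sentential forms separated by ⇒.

E ⇒ E-R ⇒ R-R ⇒ (E)-R ⇒ (R)-R ⇒ (n)-R ⇒ (n)-n

E ⇒ E-R   [E → E - R]
E-R ⇒ R-R   [E → R]
R-R ⇒ (E)-R   [R → ( E )]
(E)-R ⇒ (R)-R   [E → R]
(R)-R ⇒ (n)-R   [R → n]
(n)-R ⇒ (n)-n   [R → n]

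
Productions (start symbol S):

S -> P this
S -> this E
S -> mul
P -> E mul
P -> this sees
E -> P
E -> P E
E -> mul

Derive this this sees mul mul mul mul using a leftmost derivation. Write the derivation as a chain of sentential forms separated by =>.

S => this E => this P E => this E mul E => this P E mul E => this this sees E mul E => this this sees P mul E => this this sees E mul mul E => this this sees mul mul mul E => this this sees mul mul mul mul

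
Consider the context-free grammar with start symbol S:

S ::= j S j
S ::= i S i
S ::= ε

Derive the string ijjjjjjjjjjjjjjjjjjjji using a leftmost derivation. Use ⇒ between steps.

S⇒iSi⇒ijSji⇒ijjSjji⇒ijjjSjjji⇒ijjjjSjjjji⇒ijjjjjSjjjjji⇒ijjjjjjSjjjjjji⇒ijjjjjjjSjjjjjjji⇒ijjjjjjjjSjjjjjjjji⇒ijjjjjjjjjSjjjjjjjjji⇒ijjjjjjjjjjSjjjjjjjjjji⇒ijjjjjjjjjjjjjjjjjjjji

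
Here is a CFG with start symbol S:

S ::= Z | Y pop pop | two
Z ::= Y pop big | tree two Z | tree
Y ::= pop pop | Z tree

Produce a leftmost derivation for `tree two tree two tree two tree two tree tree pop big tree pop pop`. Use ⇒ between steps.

S ⇒ Y pop pop ⇒ Z tree pop pop ⇒ tree two Z tree pop pop ⇒ tree two Y pop big tree pop pop ⇒ tree two Z tree pop big tree pop pop ⇒ tree two tree two Z tree pop big tree pop pop ⇒ tree two tree two tree two Z tree pop big tree pop pop ⇒ tree two tree two tree two tree two Z tree pop big tree pop pop ⇒ tree two tree two tree two tree two tree tree pop big tree pop pop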